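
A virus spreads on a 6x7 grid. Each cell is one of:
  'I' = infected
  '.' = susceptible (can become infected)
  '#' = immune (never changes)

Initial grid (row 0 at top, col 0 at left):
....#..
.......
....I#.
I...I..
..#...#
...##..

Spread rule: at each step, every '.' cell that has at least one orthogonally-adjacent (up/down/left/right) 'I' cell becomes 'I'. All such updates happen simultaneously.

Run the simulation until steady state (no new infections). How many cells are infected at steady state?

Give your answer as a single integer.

Step 0 (initial): 3 infected
Step 1: +8 new -> 11 infected
Step 2: +11 new -> 22 infected
Step 3: +9 new -> 31 infected
Step 4: +5 new -> 36 infected
Step 5: +0 new -> 36 infected

Answer: 36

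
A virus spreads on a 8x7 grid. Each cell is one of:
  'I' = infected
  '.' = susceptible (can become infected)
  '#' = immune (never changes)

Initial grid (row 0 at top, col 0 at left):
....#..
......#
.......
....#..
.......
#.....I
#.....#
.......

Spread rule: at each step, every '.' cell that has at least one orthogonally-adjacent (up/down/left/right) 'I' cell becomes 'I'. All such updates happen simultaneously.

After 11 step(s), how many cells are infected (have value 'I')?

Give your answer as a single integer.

Answer: 50

Derivation:
Step 0 (initial): 1 infected
Step 1: +2 new -> 3 infected
Step 2: +4 new -> 7 infected
Step 3: +6 new -> 13 infected
Step 4: +6 new -> 19 infected
Step 5: +7 new -> 26 infected
Step 6: +7 new -> 33 infected
Step 7: +6 new -> 39 infected
Step 8: +5 new -> 44 infected
Step 9: +3 new -> 47 infected
Step 10: +2 new -> 49 infected
Step 11: +1 new -> 50 infected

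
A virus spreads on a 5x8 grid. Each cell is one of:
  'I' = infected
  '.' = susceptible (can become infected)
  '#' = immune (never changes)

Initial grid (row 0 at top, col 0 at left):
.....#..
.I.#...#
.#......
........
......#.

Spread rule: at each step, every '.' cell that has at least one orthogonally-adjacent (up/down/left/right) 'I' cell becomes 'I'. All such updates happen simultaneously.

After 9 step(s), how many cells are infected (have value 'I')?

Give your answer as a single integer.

Answer: 35

Derivation:
Step 0 (initial): 1 infected
Step 1: +3 new -> 4 infected
Step 2: +4 new -> 8 infected
Step 3: +4 new -> 12 infected
Step 4: +6 new -> 18 infected
Step 5: +5 new -> 23 infected
Step 6: +4 new -> 27 infected
Step 7: +4 new -> 31 infected
Step 8: +2 new -> 33 infected
Step 9: +2 new -> 35 infected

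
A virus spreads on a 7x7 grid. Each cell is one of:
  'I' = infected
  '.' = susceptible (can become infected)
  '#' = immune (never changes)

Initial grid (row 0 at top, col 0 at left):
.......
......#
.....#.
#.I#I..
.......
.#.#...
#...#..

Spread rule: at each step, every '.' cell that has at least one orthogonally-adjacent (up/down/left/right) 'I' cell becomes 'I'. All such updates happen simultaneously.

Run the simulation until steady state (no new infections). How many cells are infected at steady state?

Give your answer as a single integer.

Step 0 (initial): 2 infected
Step 1: +6 new -> 8 infected
Step 2: +10 new -> 18 infected
Step 3: +11 new -> 29 infected
Step 4: +9 new -> 38 infected
Step 5: +3 new -> 41 infected
Step 6: +0 new -> 41 infected

Answer: 41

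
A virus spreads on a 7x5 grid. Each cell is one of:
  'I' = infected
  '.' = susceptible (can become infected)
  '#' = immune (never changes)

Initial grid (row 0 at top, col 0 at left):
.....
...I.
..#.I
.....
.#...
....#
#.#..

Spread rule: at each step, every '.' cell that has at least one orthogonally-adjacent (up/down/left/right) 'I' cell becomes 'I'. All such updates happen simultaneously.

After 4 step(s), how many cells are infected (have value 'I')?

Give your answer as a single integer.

Answer: 22

Derivation:
Step 0 (initial): 2 infected
Step 1: +5 new -> 7 infected
Step 2: +5 new -> 12 infected
Step 3: +5 new -> 17 infected
Step 4: +5 new -> 22 infected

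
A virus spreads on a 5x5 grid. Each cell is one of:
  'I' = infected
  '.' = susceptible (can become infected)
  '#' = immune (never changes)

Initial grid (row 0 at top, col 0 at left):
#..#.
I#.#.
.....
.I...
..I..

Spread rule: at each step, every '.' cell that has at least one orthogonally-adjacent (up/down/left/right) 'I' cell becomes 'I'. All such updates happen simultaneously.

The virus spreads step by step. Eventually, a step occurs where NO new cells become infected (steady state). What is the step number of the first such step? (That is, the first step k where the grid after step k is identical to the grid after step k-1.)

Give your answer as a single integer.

Answer: 7

Derivation:
Step 0 (initial): 3 infected
Step 1: +6 new -> 9 infected
Step 2: +4 new -> 13 infected
Step 3: +3 new -> 16 infected
Step 4: +2 new -> 18 infected
Step 5: +2 new -> 20 infected
Step 6: +1 new -> 21 infected
Step 7: +0 new -> 21 infected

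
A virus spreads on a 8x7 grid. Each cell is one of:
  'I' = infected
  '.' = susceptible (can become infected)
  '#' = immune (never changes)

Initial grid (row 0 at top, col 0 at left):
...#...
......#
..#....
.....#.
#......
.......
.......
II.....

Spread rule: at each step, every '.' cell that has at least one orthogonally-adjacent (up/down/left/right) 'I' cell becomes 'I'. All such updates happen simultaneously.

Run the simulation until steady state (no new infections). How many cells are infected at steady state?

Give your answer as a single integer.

Step 0 (initial): 2 infected
Step 1: +3 new -> 5 infected
Step 2: +4 new -> 9 infected
Step 3: +4 new -> 13 infected
Step 4: +5 new -> 18 infected
Step 5: +7 new -> 25 infected
Step 6: +6 new -> 31 infected
Step 7: +7 new -> 38 infected
Step 8: +5 new -> 43 infected
Step 9: +3 new -> 46 infected
Step 10: +3 new -> 49 infected
Step 11: +1 new -> 50 infected
Step 12: +1 new -> 51 infected
Step 13: +0 new -> 51 infected

Answer: 51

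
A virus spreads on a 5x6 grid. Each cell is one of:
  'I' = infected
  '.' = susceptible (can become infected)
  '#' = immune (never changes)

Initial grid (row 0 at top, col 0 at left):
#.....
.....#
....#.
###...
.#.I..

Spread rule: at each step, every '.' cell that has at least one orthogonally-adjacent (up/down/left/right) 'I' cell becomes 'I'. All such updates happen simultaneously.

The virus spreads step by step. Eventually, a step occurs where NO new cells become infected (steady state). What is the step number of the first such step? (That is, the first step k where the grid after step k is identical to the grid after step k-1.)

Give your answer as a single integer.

Step 0 (initial): 1 infected
Step 1: +3 new -> 4 infected
Step 2: +3 new -> 7 infected
Step 3: +3 new -> 10 infected
Step 4: +5 new -> 15 infected
Step 5: +4 new -> 19 infected
Step 6: +3 new -> 22 infected
Step 7: +0 new -> 22 infected

Answer: 7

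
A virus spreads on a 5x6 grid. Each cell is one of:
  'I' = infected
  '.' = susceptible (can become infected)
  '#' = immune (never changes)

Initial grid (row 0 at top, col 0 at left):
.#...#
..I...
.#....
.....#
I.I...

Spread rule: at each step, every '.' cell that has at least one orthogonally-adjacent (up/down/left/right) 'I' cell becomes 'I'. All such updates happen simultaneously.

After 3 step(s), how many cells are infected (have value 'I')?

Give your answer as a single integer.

Answer: 25

Derivation:
Step 0 (initial): 3 infected
Step 1: +8 new -> 11 infected
Step 2: +8 new -> 19 infected
Step 3: +6 new -> 25 infected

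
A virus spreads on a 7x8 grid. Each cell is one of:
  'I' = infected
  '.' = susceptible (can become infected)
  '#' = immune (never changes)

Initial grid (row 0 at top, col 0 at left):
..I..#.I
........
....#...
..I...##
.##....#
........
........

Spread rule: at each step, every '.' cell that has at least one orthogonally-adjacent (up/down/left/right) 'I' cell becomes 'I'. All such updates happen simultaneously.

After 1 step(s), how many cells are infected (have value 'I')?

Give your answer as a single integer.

Step 0 (initial): 3 infected
Step 1: +8 new -> 11 infected

Answer: 11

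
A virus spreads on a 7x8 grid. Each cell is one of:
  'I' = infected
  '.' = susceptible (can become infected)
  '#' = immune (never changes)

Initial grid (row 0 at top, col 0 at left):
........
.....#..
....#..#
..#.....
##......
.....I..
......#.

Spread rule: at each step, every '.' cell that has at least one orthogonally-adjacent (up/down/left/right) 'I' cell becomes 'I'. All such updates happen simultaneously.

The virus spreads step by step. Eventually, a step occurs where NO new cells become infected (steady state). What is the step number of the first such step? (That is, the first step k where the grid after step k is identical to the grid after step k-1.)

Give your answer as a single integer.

Answer: 11

Derivation:
Step 0 (initial): 1 infected
Step 1: +4 new -> 5 infected
Step 2: +6 new -> 11 infected
Step 3: +8 new -> 19 infected
Step 4: +6 new -> 25 infected
Step 5: +4 new -> 29 infected
Step 6: +5 new -> 34 infected
Step 7: +6 new -> 40 infected
Step 8: +5 new -> 45 infected
Step 9: +3 new -> 48 infected
Step 10: +1 new -> 49 infected
Step 11: +0 new -> 49 infected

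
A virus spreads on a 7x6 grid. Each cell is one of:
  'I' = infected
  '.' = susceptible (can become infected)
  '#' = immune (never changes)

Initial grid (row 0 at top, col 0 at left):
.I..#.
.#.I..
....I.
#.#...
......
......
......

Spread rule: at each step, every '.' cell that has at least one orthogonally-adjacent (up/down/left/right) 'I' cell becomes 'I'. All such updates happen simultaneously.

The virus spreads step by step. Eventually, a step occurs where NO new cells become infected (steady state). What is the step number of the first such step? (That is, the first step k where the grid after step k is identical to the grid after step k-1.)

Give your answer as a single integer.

Step 0 (initial): 3 infected
Step 1: +8 new -> 11 infected
Step 2: +6 new -> 17 infected
Step 3: +6 new -> 23 infected
Step 4: +5 new -> 28 infected
Step 5: +4 new -> 32 infected
Step 6: +3 new -> 35 infected
Step 7: +2 new -> 37 infected
Step 8: +1 new -> 38 infected
Step 9: +0 new -> 38 infected

Answer: 9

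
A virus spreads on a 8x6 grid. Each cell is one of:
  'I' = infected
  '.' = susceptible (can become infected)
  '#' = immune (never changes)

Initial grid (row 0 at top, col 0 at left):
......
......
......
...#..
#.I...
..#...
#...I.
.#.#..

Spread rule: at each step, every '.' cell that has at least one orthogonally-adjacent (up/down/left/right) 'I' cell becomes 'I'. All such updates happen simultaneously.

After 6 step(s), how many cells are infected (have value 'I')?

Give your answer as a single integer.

Answer: 40

Derivation:
Step 0 (initial): 2 infected
Step 1: +7 new -> 9 infected
Step 2: +8 new -> 17 infected
Step 3: +9 new -> 26 infected
Step 4: +6 new -> 32 infected
Step 5: +5 new -> 37 infected
Step 6: +3 new -> 40 infected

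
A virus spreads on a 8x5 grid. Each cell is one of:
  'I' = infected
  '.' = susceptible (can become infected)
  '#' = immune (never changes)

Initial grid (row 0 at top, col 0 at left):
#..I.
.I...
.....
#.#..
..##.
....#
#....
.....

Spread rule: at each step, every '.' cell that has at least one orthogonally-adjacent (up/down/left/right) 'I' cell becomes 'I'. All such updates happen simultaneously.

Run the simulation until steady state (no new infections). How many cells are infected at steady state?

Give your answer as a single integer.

Step 0 (initial): 2 infected
Step 1: +7 new -> 9 infected
Step 2: +5 new -> 14 infected
Step 3: +3 new -> 17 infected
Step 4: +3 new -> 20 infected
Step 5: +4 new -> 24 infected
Step 6: +3 new -> 27 infected
Step 7: +3 new -> 30 infected
Step 8: +2 new -> 32 infected
Step 9: +1 new -> 33 infected
Step 10: +0 new -> 33 infected

Answer: 33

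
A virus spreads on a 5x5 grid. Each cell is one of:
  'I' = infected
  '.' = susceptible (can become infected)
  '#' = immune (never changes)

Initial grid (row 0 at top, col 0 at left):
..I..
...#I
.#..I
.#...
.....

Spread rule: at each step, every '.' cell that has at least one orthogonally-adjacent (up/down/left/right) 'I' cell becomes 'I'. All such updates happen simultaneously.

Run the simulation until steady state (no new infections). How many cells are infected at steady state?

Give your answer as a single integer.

Step 0 (initial): 3 infected
Step 1: +6 new -> 9 infected
Step 2: +5 new -> 14 infected
Step 3: +3 new -> 17 infected
Step 4: +2 new -> 19 infected
Step 5: +2 new -> 21 infected
Step 6: +1 new -> 22 infected
Step 7: +0 new -> 22 infected

Answer: 22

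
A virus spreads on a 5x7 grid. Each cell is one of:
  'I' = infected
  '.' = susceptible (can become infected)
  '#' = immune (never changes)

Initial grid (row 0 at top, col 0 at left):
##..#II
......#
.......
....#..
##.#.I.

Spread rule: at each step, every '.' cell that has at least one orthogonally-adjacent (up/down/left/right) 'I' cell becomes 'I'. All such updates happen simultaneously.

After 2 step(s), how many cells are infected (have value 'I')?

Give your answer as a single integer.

Step 0 (initial): 3 infected
Step 1: +4 new -> 7 infected
Step 2: +3 new -> 10 infected

Answer: 10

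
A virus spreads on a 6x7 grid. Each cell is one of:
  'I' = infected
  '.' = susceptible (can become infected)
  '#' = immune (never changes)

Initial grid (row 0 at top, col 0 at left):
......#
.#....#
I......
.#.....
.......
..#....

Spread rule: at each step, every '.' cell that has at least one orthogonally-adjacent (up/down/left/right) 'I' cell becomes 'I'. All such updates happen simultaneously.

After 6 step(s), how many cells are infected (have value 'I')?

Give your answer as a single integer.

Answer: 30

Derivation:
Step 0 (initial): 1 infected
Step 1: +3 new -> 4 infected
Step 2: +3 new -> 7 infected
Step 3: +6 new -> 13 infected
Step 4: +6 new -> 19 infected
Step 5: +5 new -> 24 infected
Step 6: +6 new -> 30 infected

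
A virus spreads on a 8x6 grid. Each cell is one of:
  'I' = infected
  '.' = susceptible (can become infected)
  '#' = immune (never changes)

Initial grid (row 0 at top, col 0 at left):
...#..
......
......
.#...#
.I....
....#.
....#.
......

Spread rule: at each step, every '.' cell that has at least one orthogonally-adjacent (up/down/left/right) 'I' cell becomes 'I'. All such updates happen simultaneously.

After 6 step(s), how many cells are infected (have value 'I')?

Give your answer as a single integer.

Answer: 39

Derivation:
Step 0 (initial): 1 infected
Step 1: +3 new -> 4 infected
Step 2: +6 new -> 10 infected
Step 3: +8 new -> 18 infected
Step 4: +9 new -> 27 infected
Step 5: +7 new -> 34 infected
Step 6: +5 new -> 39 infected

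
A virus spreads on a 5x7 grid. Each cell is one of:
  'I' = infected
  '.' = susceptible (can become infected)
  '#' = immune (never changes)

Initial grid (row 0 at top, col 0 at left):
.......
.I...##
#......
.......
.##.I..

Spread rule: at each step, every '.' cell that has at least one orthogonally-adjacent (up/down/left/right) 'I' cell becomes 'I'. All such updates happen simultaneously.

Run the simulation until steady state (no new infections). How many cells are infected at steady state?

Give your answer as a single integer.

Answer: 30

Derivation:
Step 0 (initial): 2 infected
Step 1: +7 new -> 9 infected
Step 2: +9 new -> 18 infected
Step 3: +7 new -> 25 infected
Step 4: +3 new -> 28 infected
Step 5: +1 new -> 29 infected
Step 6: +1 new -> 30 infected
Step 7: +0 new -> 30 infected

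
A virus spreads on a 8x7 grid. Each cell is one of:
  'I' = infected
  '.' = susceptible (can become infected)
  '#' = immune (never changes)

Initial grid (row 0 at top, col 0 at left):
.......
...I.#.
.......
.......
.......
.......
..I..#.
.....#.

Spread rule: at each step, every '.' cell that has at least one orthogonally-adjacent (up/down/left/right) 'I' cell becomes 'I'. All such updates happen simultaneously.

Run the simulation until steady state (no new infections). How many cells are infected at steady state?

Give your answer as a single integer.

Step 0 (initial): 2 infected
Step 1: +8 new -> 10 infected
Step 2: +13 new -> 23 infected
Step 3: +13 new -> 36 infected
Step 4: +9 new -> 45 infected
Step 5: +5 new -> 50 infected
Step 6: +2 new -> 52 infected
Step 7: +1 new -> 53 infected
Step 8: +0 new -> 53 infected

Answer: 53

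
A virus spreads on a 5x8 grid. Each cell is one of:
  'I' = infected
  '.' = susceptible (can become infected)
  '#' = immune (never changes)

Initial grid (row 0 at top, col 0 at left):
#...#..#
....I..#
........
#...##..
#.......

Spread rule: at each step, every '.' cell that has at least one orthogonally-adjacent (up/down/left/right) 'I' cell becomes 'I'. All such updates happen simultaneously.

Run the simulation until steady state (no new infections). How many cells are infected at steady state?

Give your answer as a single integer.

Step 0 (initial): 1 infected
Step 1: +3 new -> 4 infected
Step 2: +6 new -> 10 infected
Step 3: +6 new -> 16 infected
Step 4: +7 new -> 23 infected
Step 5: +6 new -> 29 infected
Step 6: +3 new -> 32 infected
Step 7: +0 new -> 32 infected

Answer: 32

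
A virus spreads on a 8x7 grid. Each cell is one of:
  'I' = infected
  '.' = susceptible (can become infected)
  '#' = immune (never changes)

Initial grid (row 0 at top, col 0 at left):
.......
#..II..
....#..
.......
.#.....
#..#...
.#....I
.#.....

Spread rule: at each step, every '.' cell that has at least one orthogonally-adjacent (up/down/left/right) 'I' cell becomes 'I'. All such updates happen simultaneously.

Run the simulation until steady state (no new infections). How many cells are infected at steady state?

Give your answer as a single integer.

Answer: 47

Derivation:
Step 0 (initial): 3 infected
Step 1: +8 new -> 11 infected
Step 2: +11 new -> 22 infected
Step 3: +13 new -> 35 infected
Step 4: +7 new -> 42 infected
Step 5: +3 new -> 45 infected
Step 6: +2 new -> 47 infected
Step 7: +0 new -> 47 infected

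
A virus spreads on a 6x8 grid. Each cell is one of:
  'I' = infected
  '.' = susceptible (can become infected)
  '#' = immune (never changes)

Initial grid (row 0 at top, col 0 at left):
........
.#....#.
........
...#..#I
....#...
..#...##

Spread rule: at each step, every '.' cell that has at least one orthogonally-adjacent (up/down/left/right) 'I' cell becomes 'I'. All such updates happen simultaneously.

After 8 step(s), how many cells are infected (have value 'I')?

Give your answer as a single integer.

Step 0 (initial): 1 infected
Step 1: +2 new -> 3 infected
Step 2: +3 new -> 6 infected
Step 3: +3 new -> 9 infected
Step 4: +5 new -> 14 infected
Step 5: +5 new -> 19 infected
Step 6: +4 new -> 23 infected
Step 7: +5 new -> 28 infected
Step 8: +4 new -> 32 infected

Answer: 32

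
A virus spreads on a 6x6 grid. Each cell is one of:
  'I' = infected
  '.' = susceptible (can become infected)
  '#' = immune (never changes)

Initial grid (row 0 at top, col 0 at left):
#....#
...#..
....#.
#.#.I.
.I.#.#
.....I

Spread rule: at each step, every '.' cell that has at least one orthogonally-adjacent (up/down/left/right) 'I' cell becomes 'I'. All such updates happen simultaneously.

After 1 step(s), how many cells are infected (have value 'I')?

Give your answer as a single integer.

Step 0 (initial): 3 infected
Step 1: +8 new -> 11 infected

Answer: 11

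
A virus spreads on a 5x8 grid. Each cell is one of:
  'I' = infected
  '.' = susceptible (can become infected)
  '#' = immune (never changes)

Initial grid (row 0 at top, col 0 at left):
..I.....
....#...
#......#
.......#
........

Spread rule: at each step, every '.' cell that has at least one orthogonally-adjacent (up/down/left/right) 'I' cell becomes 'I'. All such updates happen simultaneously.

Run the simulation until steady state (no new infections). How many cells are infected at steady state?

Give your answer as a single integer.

Step 0 (initial): 1 infected
Step 1: +3 new -> 4 infected
Step 2: +5 new -> 9 infected
Step 3: +5 new -> 14 infected
Step 4: +6 new -> 20 infected
Step 5: +7 new -> 27 infected
Step 6: +5 new -> 32 infected
Step 7: +2 new -> 34 infected
Step 8: +1 new -> 35 infected
Step 9: +1 new -> 36 infected
Step 10: +0 new -> 36 infected

Answer: 36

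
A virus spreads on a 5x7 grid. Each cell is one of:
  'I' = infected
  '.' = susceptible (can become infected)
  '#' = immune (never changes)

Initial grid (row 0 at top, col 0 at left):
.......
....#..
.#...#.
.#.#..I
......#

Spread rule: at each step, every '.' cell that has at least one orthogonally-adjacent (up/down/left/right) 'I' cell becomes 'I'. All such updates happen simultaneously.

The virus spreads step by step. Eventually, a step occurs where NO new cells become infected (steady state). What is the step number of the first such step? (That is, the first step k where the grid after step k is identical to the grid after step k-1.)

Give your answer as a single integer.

Answer: 10

Derivation:
Step 0 (initial): 1 infected
Step 1: +2 new -> 3 infected
Step 2: +3 new -> 6 infected
Step 3: +4 new -> 10 infected
Step 4: +3 new -> 13 infected
Step 5: +4 new -> 17 infected
Step 6: +4 new -> 21 infected
Step 7: +3 new -> 24 infected
Step 8: +3 new -> 27 infected
Step 9: +2 new -> 29 infected
Step 10: +0 new -> 29 infected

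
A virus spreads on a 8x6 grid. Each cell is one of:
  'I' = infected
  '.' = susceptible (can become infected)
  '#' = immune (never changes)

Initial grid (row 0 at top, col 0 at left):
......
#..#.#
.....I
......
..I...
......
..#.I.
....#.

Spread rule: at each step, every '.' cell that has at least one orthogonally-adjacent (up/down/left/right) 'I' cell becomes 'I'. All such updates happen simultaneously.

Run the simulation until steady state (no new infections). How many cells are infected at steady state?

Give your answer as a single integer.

Answer: 43

Derivation:
Step 0 (initial): 3 infected
Step 1: +9 new -> 12 infected
Step 2: +14 new -> 26 infected
Step 3: +7 new -> 33 infected
Step 4: +7 new -> 40 infected
Step 5: +2 new -> 42 infected
Step 6: +1 new -> 43 infected
Step 7: +0 new -> 43 infected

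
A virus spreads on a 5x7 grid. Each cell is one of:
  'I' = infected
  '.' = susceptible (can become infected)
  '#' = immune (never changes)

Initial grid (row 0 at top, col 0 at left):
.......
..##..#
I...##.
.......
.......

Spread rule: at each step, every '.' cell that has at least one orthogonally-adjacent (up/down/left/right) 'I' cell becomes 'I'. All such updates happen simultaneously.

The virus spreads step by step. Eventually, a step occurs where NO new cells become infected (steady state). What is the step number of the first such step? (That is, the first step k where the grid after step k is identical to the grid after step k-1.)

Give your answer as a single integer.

Step 0 (initial): 1 infected
Step 1: +3 new -> 4 infected
Step 2: +5 new -> 9 infected
Step 3: +4 new -> 13 infected
Step 4: +3 new -> 16 infected
Step 5: +3 new -> 19 infected
Step 6: +3 new -> 22 infected
Step 7: +4 new -> 26 infected
Step 8: +4 new -> 30 infected
Step 9: +0 new -> 30 infected

Answer: 9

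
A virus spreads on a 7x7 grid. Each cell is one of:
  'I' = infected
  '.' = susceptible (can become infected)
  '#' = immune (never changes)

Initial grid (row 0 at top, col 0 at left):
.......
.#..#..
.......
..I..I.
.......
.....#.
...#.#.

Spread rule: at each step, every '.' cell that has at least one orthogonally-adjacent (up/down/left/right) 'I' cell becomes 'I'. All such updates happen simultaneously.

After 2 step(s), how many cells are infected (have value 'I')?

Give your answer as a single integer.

Answer: 22

Derivation:
Step 0 (initial): 2 infected
Step 1: +8 new -> 10 infected
Step 2: +12 new -> 22 infected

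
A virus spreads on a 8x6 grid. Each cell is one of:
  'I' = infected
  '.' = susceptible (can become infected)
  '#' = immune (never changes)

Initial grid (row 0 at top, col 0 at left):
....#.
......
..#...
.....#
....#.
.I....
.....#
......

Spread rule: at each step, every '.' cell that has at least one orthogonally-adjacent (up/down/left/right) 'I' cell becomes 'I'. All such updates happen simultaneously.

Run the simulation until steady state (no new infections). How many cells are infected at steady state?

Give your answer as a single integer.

Step 0 (initial): 1 infected
Step 1: +4 new -> 5 infected
Step 2: +7 new -> 12 infected
Step 3: +8 new -> 20 infected
Step 4: +6 new -> 26 infected
Step 5: +7 new -> 33 infected
Step 6: +5 new -> 38 infected
Step 7: +3 new -> 41 infected
Step 8: +1 new -> 42 infected
Step 9: +1 new -> 43 infected
Step 10: +0 new -> 43 infected

Answer: 43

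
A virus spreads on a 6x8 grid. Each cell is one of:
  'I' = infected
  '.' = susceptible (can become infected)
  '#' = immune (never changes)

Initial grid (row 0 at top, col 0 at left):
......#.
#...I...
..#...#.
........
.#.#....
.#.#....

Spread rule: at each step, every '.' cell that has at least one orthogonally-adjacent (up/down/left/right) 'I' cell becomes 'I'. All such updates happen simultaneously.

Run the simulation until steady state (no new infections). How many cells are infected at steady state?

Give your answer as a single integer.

Step 0 (initial): 1 infected
Step 1: +4 new -> 5 infected
Step 2: +7 new -> 12 infected
Step 3: +6 new -> 18 infected
Step 4: +8 new -> 26 infected
Step 5: +7 new -> 33 infected
Step 6: +4 new -> 37 infected
Step 7: +2 new -> 39 infected
Step 8: +1 new -> 40 infected
Step 9: +0 new -> 40 infected

Answer: 40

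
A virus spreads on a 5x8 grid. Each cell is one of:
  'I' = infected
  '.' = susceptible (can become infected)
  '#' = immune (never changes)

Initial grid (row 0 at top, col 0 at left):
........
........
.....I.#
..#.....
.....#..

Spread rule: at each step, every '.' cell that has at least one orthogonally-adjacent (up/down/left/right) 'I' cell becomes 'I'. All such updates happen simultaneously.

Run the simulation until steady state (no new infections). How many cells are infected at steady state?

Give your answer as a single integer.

Answer: 37

Derivation:
Step 0 (initial): 1 infected
Step 1: +4 new -> 5 infected
Step 2: +6 new -> 11 infected
Step 3: +9 new -> 20 infected
Step 4: +6 new -> 26 infected
Step 5: +5 new -> 31 infected
Step 6: +4 new -> 35 infected
Step 7: +2 new -> 37 infected
Step 8: +0 new -> 37 infected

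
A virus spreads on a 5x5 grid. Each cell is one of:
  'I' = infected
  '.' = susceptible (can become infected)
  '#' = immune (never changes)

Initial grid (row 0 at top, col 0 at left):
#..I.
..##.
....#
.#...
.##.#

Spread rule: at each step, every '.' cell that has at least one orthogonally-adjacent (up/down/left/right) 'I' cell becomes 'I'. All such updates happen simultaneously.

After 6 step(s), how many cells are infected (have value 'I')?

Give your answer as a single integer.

Answer: 13

Derivation:
Step 0 (initial): 1 infected
Step 1: +2 new -> 3 infected
Step 2: +2 new -> 5 infected
Step 3: +1 new -> 6 infected
Step 4: +2 new -> 8 infected
Step 5: +2 new -> 10 infected
Step 6: +3 new -> 13 infected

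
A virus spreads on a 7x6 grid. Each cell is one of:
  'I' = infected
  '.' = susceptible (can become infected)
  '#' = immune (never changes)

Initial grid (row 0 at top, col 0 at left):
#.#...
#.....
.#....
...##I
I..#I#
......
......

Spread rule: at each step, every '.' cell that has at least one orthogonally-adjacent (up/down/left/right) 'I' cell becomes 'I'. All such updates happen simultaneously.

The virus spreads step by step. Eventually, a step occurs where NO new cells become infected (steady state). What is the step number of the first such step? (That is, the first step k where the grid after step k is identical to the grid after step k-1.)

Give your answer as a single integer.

Step 0 (initial): 3 infected
Step 1: +5 new -> 8 infected
Step 2: +10 new -> 18 infected
Step 3: +8 new -> 26 infected
Step 4: +4 new -> 30 infected
Step 5: +2 new -> 32 infected
Step 6: +1 new -> 33 infected
Step 7: +1 new -> 34 infected
Step 8: +0 new -> 34 infected

Answer: 8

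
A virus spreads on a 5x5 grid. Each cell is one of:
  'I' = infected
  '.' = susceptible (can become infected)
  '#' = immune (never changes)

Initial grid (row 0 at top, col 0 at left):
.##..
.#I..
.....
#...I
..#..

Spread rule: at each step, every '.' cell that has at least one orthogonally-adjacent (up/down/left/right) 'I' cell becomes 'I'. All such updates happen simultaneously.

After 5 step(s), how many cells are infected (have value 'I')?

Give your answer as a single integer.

Step 0 (initial): 2 infected
Step 1: +5 new -> 7 infected
Step 2: +6 new -> 13 infected
Step 3: +3 new -> 16 infected
Step 4: +2 new -> 18 infected
Step 5: +2 new -> 20 infected

Answer: 20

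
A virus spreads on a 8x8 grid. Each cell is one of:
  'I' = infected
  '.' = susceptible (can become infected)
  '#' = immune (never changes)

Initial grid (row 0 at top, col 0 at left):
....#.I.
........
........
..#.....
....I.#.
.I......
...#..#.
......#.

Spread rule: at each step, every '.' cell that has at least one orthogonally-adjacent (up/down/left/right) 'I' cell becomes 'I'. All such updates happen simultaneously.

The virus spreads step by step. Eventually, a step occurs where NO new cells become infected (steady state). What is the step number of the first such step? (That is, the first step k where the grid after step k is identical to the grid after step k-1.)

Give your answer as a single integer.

Answer: 7

Derivation:
Step 0 (initial): 3 infected
Step 1: +11 new -> 14 infected
Step 2: +15 new -> 29 infected
Step 3: +12 new -> 41 infected
Step 4: +8 new -> 49 infected
Step 5: +6 new -> 55 infected
Step 6: +3 new -> 58 infected
Step 7: +0 new -> 58 infected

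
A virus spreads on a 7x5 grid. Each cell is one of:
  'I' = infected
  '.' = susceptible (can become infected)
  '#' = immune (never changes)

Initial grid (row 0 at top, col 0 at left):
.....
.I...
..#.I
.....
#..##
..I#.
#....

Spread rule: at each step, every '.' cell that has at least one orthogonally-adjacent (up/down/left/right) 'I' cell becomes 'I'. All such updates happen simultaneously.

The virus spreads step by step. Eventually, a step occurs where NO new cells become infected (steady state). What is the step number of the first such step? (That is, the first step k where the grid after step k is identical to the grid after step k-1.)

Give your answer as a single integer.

Answer: 5

Derivation:
Step 0 (initial): 3 infected
Step 1: +10 new -> 13 infected
Step 2: +12 new -> 25 infected
Step 3: +3 new -> 28 infected
Step 4: +1 new -> 29 infected
Step 5: +0 new -> 29 infected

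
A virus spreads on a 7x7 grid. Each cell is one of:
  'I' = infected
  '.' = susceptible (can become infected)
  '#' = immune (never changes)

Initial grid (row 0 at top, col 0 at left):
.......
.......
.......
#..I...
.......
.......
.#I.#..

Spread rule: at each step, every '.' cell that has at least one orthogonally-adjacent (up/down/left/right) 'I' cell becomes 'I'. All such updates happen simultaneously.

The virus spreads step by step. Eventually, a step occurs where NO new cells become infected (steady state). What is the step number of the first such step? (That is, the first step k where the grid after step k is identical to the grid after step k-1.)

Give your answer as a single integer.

Answer: 7

Derivation:
Step 0 (initial): 2 infected
Step 1: +6 new -> 8 infected
Step 2: +9 new -> 17 infected
Step 3: +10 new -> 27 infected
Step 4: +10 new -> 37 infected
Step 5: +6 new -> 43 infected
Step 6: +3 new -> 46 infected
Step 7: +0 new -> 46 infected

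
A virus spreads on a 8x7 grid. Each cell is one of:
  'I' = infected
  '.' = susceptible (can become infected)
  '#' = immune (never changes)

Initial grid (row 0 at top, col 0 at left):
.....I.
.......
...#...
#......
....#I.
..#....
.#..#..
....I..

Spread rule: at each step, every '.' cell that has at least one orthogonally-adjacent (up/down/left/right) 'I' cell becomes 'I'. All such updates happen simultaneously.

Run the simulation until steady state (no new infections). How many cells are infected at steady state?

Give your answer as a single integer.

Step 0 (initial): 3 infected
Step 1: +8 new -> 11 infected
Step 2: +12 new -> 23 infected
Step 3: +9 new -> 32 infected
Step 4: +5 new -> 37 infected
Step 5: +6 new -> 43 infected
Step 6: +4 new -> 47 infected
Step 7: +3 new -> 50 infected
Step 8: +0 new -> 50 infected

Answer: 50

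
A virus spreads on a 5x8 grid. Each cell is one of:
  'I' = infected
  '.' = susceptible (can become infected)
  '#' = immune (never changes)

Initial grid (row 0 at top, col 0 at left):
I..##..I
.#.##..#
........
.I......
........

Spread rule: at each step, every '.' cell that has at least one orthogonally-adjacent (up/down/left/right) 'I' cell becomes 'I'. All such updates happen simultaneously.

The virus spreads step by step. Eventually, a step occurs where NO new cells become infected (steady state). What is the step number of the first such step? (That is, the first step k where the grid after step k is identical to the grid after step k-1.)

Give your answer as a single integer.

Answer: 7

Derivation:
Step 0 (initial): 3 infected
Step 1: +7 new -> 10 infected
Step 2: +8 new -> 18 infected
Step 3: +6 new -> 24 infected
Step 4: +6 new -> 30 infected
Step 5: +3 new -> 33 infected
Step 6: +1 new -> 34 infected
Step 7: +0 new -> 34 infected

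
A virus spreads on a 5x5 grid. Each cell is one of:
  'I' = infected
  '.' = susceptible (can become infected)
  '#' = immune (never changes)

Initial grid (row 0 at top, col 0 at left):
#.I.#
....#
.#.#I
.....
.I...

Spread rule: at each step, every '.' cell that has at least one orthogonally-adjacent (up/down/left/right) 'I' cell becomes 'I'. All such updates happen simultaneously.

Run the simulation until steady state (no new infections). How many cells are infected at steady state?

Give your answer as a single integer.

Answer: 20

Derivation:
Step 0 (initial): 3 infected
Step 1: +7 new -> 10 infected
Step 2: +8 new -> 18 infected
Step 3: +2 new -> 20 infected
Step 4: +0 new -> 20 infected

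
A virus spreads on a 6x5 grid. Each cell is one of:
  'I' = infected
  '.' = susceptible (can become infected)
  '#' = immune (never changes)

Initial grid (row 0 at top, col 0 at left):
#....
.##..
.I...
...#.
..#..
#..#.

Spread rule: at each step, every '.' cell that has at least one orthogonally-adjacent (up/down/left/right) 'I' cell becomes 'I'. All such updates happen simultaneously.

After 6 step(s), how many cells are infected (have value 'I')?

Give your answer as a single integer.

Answer: 23

Derivation:
Step 0 (initial): 1 infected
Step 1: +3 new -> 4 infected
Step 2: +5 new -> 9 infected
Step 3: +4 new -> 13 infected
Step 4: +4 new -> 17 infected
Step 5: +3 new -> 20 infected
Step 6: +3 new -> 23 infected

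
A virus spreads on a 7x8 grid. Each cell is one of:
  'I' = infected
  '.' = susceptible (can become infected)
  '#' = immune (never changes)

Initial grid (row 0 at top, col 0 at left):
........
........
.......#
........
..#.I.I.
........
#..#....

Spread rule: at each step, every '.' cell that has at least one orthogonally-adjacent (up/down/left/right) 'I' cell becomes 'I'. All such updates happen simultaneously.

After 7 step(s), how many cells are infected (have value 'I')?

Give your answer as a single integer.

Answer: 51

Derivation:
Step 0 (initial): 2 infected
Step 1: +7 new -> 9 infected
Step 2: +10 new -> 19 infected
Step 3: +8 new -> 27 infected
Step 4: +9 new -> 36 infected
Step 5: +9 new -> 45 infected
Step 6: +4 new -> 49 infected
Step 7: +2 new -> 51 infected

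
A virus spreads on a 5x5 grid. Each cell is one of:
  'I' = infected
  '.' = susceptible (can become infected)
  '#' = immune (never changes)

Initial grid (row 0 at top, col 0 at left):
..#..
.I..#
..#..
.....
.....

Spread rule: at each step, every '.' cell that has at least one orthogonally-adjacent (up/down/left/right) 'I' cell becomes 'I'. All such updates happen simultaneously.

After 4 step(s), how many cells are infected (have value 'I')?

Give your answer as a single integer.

Answer: 19

Derivation:
Step 0 (initial): 1 infected
Step 1: +4 new -> 5 infected
Step 2: +4 new -> 9 infected
Step 3: +5 new -> 14 infected
Step 4: +5 new -> 19 infected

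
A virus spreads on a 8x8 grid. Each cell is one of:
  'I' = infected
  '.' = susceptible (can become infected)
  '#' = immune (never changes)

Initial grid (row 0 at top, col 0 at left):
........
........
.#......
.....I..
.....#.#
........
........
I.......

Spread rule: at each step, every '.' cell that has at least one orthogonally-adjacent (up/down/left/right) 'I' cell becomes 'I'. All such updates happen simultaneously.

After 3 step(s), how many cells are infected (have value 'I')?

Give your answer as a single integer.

Answer: 30

Derivation:
Step 0 (initial): 2 infected
Step 1: +5 new -> 7 infected
Step 2: +10 new -> 17 infected
Step 3: +13 new -> 30 infected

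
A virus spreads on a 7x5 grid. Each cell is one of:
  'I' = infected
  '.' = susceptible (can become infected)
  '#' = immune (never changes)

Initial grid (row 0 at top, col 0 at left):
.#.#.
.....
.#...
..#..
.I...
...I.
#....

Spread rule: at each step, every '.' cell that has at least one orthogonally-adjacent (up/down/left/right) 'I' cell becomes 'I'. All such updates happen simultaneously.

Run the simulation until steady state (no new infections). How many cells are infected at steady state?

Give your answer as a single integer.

Answer: 30

Derivation:
Step 0 (initial): 2 infected
Step 1: +8 new -> 10 infected
Step 2: +7 new -> 17 infected
Step 3: +3 new -> 20 infected
Step 4: +4 new -> 24 infected
Step 5: +4 new -> 28 infected
Step 6: +2 new -> 30 infected
Step 7: +0 new -> 30 infected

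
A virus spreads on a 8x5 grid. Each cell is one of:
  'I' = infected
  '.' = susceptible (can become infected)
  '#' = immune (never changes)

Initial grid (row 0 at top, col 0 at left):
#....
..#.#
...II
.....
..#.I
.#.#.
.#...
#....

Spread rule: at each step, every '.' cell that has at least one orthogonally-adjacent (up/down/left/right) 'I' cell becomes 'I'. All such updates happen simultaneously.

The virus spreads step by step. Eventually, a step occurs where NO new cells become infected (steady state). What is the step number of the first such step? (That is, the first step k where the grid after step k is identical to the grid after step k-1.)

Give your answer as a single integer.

Step 0 (initial): 3 infected
Step 1: +6 new -> 9 infected
Step 2: +4 new -> 13 infected
Step 3: +7 new -> 20 infected
Step 4: +6 new -> 26 infected
Step 5: +3 new -> 29 infected
Step 6: +2 new -> 31 infected
Step 7: +1 new -> 32 infected
Step 8: +0 new -> 32 infected

Answer: 8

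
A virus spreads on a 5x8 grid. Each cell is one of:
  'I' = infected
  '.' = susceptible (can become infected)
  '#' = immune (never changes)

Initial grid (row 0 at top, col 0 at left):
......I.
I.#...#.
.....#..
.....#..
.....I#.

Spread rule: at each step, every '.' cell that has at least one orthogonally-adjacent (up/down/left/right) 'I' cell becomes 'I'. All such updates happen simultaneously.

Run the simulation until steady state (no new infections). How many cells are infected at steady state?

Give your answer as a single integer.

Step 0 (initial): 3 infected
Step 1: +6 new -> 9 infected
Step 2: +8 new -> 17 infected
Step 3: +10 new -> 27 infected
Step 4: +6 new -> 33 infected
Step 5: +2 new -> 35 infected
Step 6: +0 new -> 35 infected

Answer: 35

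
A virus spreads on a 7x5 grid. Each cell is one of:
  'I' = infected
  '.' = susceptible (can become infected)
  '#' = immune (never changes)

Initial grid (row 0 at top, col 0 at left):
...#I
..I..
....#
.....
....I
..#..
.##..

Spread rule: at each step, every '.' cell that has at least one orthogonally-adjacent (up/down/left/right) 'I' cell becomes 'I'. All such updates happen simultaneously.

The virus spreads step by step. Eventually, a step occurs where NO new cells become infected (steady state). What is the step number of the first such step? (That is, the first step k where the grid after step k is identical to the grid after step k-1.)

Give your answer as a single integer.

Step 0 (initial): 3 infected
Step 1: +8 new -> 11 infected
Step 2: +9 new -> 20 infected
Step 3: +5 new -> 25 infected
Step 4: +3 new -> 28 infected
Step 5: +1 new -> 29 infected
Step 6: +1 new -> 30 infected
Step 7: +0 new -> 30 infected

Answer: 7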